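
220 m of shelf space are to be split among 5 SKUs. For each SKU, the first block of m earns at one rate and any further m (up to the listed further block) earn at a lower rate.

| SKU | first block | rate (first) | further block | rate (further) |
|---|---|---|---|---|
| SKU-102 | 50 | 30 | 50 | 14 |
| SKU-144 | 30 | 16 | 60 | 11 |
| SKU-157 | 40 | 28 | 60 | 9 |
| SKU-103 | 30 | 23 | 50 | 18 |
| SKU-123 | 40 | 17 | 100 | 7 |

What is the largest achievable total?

Rank every tier by rate: SKU-102/tier1 30 > SKU-157/tier1 28 > SKU-103/tier1 23 > SKU-103/tier2 18 > SKU-123/tier1 17 > SKU-144/tier1 16 > SKU-102/tier2 14 > SKU-144/tier2 11 > SKU-157/tier2 9 > SKU-123/tier2 7.
SKU-102/tier1 (30): +50 — 170 left.
Fill SKU-157 tier1 block (40 at 28) — 130 left.
SKU-103/tier1 (23): +30 — 100 left.
Fill SKU-103 tier2 block (50 at 18) — 50 left.
SKU-123/tier1 (17): +40 — 10 left.
SKU-144 tier1 at 16: only 10 left, fill 10.
Total = 30×50 + 28×40 + 23×30 + 18×50 + 17×40 + 16×10 = 5050.

5050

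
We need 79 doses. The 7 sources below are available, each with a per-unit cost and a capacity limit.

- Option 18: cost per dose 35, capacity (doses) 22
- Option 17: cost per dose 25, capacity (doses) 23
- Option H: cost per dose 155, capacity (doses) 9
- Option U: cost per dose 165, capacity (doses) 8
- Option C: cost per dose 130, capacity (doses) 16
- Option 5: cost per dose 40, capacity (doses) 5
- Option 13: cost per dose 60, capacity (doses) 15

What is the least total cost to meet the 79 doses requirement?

4265

Cheapest first:
Option 17 (25): use full 23 — 56 doses to go.
Option 18 (35): use full 22 — 34 doses to go.
Take 5 from Option 5 at 40 — need 29 more.
Take 15 from Option 13 at 60 — need 14 more.
Option C (130): take the remaining 14 — done.
Option H, Option U: unused.
Cost = 23×25 + 22×35 + 5×40 + 15×60 + 14×130 = 4265.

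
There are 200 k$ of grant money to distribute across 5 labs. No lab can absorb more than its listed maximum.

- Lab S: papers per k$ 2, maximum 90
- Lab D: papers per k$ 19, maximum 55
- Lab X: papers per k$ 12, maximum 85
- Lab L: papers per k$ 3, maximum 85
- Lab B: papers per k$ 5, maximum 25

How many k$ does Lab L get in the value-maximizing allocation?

35

Order the labs by papers per k$: Lab D 19 > Lab X 12 > Lab B 5 > Lab L 3 > Lab S 2.
Give Lab D 55 to hit its cap of 55 → 145 left.
Lab X takes 85 to reach its cap of 85 → 60 left.
Give Lab B 25 to hit its cap of 25 → 35 left.
Lab L: +35 (room for 85) → 35. Pool exhausted.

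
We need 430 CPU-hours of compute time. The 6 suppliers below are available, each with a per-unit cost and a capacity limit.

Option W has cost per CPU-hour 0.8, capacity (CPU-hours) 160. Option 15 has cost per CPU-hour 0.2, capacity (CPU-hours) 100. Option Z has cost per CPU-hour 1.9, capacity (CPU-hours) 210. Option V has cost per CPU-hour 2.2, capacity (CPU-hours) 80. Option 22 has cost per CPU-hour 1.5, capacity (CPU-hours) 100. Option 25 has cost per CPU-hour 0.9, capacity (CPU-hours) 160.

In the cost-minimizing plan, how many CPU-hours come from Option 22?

Fill from the cheapest supplier first.
Option 15 at 0.2: take all 100 CPU-hours ; 330 still needed.
Take 160 from Option W at 0.8 ; need 170 more.
Take 160 from Option 25 at 0.9 ; need 10 more.
Option 22 at 1.5: take 10 of its 100 ; requirement met.
Option Z, Option V: unused.

10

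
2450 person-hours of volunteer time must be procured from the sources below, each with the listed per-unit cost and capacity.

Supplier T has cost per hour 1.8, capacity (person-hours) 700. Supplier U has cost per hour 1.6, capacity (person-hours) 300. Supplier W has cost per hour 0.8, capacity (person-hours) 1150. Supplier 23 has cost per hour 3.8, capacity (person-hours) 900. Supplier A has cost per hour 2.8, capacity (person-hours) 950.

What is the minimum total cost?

3500

Fill from the cheapest source first.
Take 1150 from Supplier W at 0.8 ; need 1300 more.
Supplier U (1.6): use full 300 ; 1000 person-hours to go.
Supplier T (1.8): use full 700 ; 300 person-hours to go.
Supplier A (2.8): take the remaining 300 ; done.
Supplier 23: unused.
Cost = 1150×0.8 + 300×1.6 + 700×1.8 + 300×2.8 = 3500.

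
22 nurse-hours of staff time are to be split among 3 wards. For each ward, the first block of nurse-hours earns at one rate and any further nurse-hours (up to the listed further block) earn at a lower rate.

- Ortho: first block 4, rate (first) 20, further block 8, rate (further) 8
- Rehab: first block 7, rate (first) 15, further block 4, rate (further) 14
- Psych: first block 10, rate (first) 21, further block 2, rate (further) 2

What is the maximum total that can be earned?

Order all 6 blocks by rate: Psych/tier1 21 > Ortho/tier1 20 > Rehab/tier1 15 > Rehab/tier2 14 > Ortho/tier2 8 > Psych/tier2 2.
Fill Psych tier1 block (10 at 21) — 12 left.
Ortho tier1 at 20: fill all 4 — 8 left.
Fill Rehab tier1 block (7 at 15) — 1 left.
1 remain; put them into Rehab tier2 at 14.
Total = 21×10 + 20×4 + 15×7 + 14×1 = 409.

409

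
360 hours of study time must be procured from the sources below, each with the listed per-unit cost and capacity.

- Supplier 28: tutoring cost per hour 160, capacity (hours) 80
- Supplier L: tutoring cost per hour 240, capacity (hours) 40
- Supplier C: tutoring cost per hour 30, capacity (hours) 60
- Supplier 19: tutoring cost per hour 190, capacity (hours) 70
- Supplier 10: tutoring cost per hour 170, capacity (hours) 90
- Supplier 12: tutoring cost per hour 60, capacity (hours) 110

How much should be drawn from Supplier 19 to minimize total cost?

Use sources in increasing cost order.
Supplier C at 30: take all 60 hours ; 300 still needed.
Take 110 from Supplier 12 at 60 ; need 190 more.
Take 80 from Supplier 28 at 160 ; need 110 more.
Supplier 10 (170): use full 90 ; 20 hours to go.
Take 20 from Supplier 19 at 190 to finish.
Supplier L: unused.

20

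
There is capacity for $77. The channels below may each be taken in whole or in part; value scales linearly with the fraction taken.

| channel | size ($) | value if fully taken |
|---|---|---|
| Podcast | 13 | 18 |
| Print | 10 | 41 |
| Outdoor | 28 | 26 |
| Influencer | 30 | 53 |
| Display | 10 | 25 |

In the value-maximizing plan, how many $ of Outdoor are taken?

Sort by value density: Print 41/10≈4.1, Display 25/10≈2.5, Influencer 53/30≈1.77, Podcast 18/13≈1.38, Outdoor 26/28≈0.929.
All 10 $ of Print fit (value 41) ; 67 remain.
Display: take in full, 10 $ for value 25 ; 57 left.
Take all of Influencer (30 $, value 53) ; 27 $ left.
All 13 $ of Podcast fit (value 18) ; 14 remain.
14 $ left: a 14/28 share of Outdoor gives 26×14/28 = 13.

14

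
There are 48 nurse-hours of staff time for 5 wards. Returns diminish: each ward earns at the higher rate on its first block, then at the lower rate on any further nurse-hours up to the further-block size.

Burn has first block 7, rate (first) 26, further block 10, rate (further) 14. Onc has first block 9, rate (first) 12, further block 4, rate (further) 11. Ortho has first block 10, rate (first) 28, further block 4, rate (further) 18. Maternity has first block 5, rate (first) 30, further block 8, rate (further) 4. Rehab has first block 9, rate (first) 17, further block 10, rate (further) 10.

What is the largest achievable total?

1013

Rank every tier by rate: Maternity/T1 30 > Ortho/T1 28 > Burn/T1 26 > Ortho/T2 18 > Rehab/T1 17 > Burn/T2 14 > Onc/T1 12 > Onc/T2 11 > Rehab/T2 10 > Maternity/T2 4.
Maternity T1 at 30: fill all 5 — 43 left.
Ortho/T1 (28): +10 — 33 left.
Fill Burn T1 block (7 at 26) — 26 left.
Fill Ortho T2 block (4 at 18) — 22 left.
Rehab T1 at 17: fill all 9 — 13 left.
Fill Burn T2 block (10 at 14) — 3 left.
Onc T1 at 12: only 3 left, fill 3.
Total = 30×5 + 28×10 + 26×7 + 18×4 + 17×9 + 14×10 + 12×3 = 1013.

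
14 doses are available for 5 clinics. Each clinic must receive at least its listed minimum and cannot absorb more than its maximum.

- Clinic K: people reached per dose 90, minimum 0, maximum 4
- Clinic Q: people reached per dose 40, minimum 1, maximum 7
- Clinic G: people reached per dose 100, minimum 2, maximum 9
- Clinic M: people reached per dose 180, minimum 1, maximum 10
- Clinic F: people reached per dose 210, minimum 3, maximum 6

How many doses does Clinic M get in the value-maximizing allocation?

5

Meeting every minimum uses 0+1+2+1+3 = 7 doses, leaving 7.
Order the clinics by people reached per dose: Clinic F 210 > Clinic M 180 > Clinic G 100 > Clinic K 90 > Clinic Q 40.
Clinic F: +3 to 6 (cap) → 4 left.
Clinic M: +4 (room for 9) → 5. Pool exhausted.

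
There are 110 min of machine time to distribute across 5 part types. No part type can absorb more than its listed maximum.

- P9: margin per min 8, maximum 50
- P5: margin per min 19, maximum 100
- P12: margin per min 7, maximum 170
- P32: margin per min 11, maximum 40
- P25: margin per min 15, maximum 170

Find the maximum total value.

2050

Rank by margin per min: P5 19 > P25 15 > P32 11 > P9 8 > P12 7.
P5: +100 to 100 (cap) → 10 left.
P25: +10 (room for 170) → 10. Pool exhausted.
Total = 19×100 + 15×10 = 2050.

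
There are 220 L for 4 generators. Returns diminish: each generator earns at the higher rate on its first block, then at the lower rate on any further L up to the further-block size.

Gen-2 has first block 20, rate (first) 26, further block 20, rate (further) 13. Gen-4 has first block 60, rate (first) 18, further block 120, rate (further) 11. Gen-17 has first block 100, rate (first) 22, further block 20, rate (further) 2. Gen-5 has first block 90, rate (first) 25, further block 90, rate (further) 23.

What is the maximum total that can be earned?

5280

Rank every tier by rate: Gen-2/T1 26 > Gen-5/T1 25 > Gen-5/T2 23 > Gen-17/T1 22 > Gen-4/T1 18 > Gen-2/T2 13 > Gen-4/T2 11 > Gen-17/T2 2.
Gen-2 T1 at 26: fill all 20 ; 200 left.
Gen-5/T1 (25): +90 ; 110 left.
Gen-5 T2 at 23: fill all 90 ; 20 left.
Gen-17 T1 at 22: only 20 left, fill 20.
Total = 26×20 + 25×90 + 23×90 + 22×20 = 5280.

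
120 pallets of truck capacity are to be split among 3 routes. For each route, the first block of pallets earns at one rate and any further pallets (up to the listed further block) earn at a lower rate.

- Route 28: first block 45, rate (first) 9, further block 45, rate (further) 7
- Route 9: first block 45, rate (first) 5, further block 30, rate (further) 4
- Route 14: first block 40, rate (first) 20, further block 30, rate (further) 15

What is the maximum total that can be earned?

1690

Rank every tier by rate: Route 14/T1 20 > Route 14/T2 15 > Route 28/T1 9 > Route 28/T2 7 > Route 9/T1 5 > Route 9/T2 4.
Route 14 T1 at 20: fill all 40 ; 80 left.
Route 14/T2 (15): +30 ; 50 left.
Route 28/T1 (9): +45 ; 5 left.
Route 28/T2: +5 of 45 at 7; pool empty.
Total = 20×40 + 15×30 + 9×45 + 7×5 = 1690.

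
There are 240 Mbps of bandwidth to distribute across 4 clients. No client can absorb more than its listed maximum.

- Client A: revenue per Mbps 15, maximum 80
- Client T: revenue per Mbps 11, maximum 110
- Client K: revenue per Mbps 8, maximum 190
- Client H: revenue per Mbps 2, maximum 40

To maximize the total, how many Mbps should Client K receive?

50

Rank by revenue per Mbps: Client A 15 > Client T 11 > Client K 8 > Client H 2.
Client A: +80 to 80 (cap) → 160 left.
Client T: +110 to 110 (cap) → 50 left.
Only 50 left; Client K takes them to reach 50.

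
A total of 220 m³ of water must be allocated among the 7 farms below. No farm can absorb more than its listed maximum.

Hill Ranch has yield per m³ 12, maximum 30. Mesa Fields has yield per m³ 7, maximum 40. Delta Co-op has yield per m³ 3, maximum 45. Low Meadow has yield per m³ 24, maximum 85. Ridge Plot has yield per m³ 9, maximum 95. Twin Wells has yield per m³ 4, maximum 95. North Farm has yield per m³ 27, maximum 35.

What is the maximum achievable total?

Rank by yield per m³: North Farm 27 > Low Meadow 24 > Hill Ranch 12 > Ridge Plot 9 > Mesa Fields 7 > Twin Wells 4 > Delta Co-op 3.
North Farm: +35 to 35 (cap) ; 185 left.
Give Low Meadow 85 to hit its cap of 85 ; 100 left.
Hill Ranch takes 30 to reach its cap of 30 ; 70 left.
Ridge Plot has room for 95 but only 70 remain, so it gets 70.
Total = 12×30 + 24×85 + 9×70 + 27×35 = 3975.

3975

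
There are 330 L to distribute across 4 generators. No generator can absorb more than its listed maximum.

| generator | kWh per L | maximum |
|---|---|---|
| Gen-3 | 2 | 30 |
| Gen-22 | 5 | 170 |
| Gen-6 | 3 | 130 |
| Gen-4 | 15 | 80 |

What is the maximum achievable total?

Highest kWh per L first: Gen-4 15 > Gen-22 5 > Gen-6 3 > Gen-3 2.
Gen-4: +80 to 80 (cap) — 250 left.
Give Gen-22 170 to hit its cap of 170 — 80 left.
Only 80 left; Gen-6 takes them to reach 80.
Total = 5×170 + 3×80 + 15×80 = 2290.

2290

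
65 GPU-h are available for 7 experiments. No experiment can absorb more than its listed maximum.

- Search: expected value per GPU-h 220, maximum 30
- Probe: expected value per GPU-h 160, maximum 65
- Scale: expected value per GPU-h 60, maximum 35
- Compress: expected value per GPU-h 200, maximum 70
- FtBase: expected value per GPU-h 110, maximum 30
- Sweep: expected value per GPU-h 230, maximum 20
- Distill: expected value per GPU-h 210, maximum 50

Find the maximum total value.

Rank by expected value per GPU-h: Sweep 230 > Search 220 > Distill 210 > Compress 200 > Probe 160 > FtBase 110 > Scale 60.
Sweep takes 20 to reach its cap of 20 — 45 left.
Search takes 30 to reach its cap of 30 — 15 left.
Only 15 left; Distill takes them to reach 15.
Total = 220×30 + 230×20 + 210×15 = 14350.

14350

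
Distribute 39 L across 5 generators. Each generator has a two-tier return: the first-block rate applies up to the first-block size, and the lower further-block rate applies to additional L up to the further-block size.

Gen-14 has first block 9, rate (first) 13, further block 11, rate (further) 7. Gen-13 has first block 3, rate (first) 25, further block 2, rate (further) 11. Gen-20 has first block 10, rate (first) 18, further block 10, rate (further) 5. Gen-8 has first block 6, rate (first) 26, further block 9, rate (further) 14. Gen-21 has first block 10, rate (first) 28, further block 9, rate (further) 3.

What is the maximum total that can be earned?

Treat each block as its own option and order by rate: Gen-21/T1 28 > Gen-8/T1 26 > Gen-13/T1 25 > Gen-20/T1 18 > Gen-8/T2 14 > Gen-14/T1 13 > Gen-13/T2 11 > Gen-14/T2 7 > Gen-20/T2 5 > Gen-21/T2 3.
Gen-21/T1 (28): +10 — 29 left.
Fill Gen-8 T1 block (6 at 26) — 23 left.
Gen-13 T1 at 25: fill all 3 — 20 left.
Fill Gen-20 T1 block (10 at 18) — 10 left.
Gen-8 T2 at 14: fill all 9 — 1 left.
1 remain; put them into Gen-14 T1 at 13.
Total = 28×10 + 26×6 + 25×3 + 18×10 + 14×9 + 13×1 = 830.

830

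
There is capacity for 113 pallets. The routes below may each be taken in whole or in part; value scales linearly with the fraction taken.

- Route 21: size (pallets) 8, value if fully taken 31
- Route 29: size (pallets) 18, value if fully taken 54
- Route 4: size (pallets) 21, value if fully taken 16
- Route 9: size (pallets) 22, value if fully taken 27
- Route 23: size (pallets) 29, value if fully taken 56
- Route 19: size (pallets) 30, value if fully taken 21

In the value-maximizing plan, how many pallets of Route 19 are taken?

Rank by value-to-size ratio: Route 21 31/8≈3.88, Route 29 54/18≈3, Route 23 56/29≈1.93, Route 9 27/22≈1.23, Route 4 16/21≈0.762, Route 19 21/30≈0.7.
Route 21: take in full, 8 pallets for value 31 — 105 left.
Take all of Route 29 (18 pallets, value 54) — 87 pallets left.
All 29 pallets of Route 23 fit (value 56) — 58 remain.
Route 9: take in full, 22 pallets for value 27 — 36 left.
Route 4: take in full, 21 pallets for value 16 — 15 left.
15 pallets left: a 15/30 share of Route 19 gives 21×15/30 = 10.5.

15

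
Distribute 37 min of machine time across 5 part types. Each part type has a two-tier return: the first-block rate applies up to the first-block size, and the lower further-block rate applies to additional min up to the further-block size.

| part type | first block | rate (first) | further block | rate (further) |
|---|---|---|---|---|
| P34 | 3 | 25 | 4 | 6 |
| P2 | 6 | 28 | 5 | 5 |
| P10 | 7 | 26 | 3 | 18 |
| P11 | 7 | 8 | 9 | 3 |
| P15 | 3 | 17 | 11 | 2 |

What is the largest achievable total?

630

Rank every tier by rate: P2/T1 28 > P10/T1 26 > P34/T1 25 > P10/T2 18 > P15/T1 17 > P11/T1 8 > P34/T2 6 > P2/T2 5 > P11/T2 3 > P15/T2 2.
P2/T1 (28): +6 ; 31 left.
Fill P10 T1 block (7 at 26) ; 24 left.
Fill P34 T1 block (3 at 25) ; 21 left.
Fill P10 T2 block (3 at 18) ; 18 left.
Fill P15 T1 block (3 at 17) ; 15 left.
Fill P11 T1 block (7 at 8) ; 8 left.
Fill P34 T2 block (4 at 6) ; 4 left.
P2 T2 at 5: only 4 left, fill 4.
Total = 28×6 + 26×7 + 25×3 + 18×3 + 17×3 + 8×7 + 6×4 + 5×4 = 630.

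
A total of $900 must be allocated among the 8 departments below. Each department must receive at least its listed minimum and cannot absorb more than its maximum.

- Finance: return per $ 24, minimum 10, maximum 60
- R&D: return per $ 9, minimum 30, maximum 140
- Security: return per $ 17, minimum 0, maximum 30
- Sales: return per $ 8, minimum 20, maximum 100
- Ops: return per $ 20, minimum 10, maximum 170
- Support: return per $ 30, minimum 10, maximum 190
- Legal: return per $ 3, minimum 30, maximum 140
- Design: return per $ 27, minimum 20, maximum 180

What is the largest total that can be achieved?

Meeting every minimum uses 10+30+0+20+10+10+30+20 = 130 $, leaving 770.
Highest return per $ first: Support 30 > Design 27 > Finance 24 > Ops 20 > Security 17 > R&D 9 > Sales 8 > Legal 3.
Give Support 180 more to hit its cap of 190 ; 590 left.
Give Design 160 more to hit its cap of 180 ; 430 left.
Finance: +50 to 60 (cap) ; 380 left.
Ops: +160 to 170 (cap) ; 220 left.
Give Security 30 more to hit its cap of 30 ; 190 left.
R&D takes 110 more to reach its cap of 140 ; 80 left.
Sales: +80 to 100 (cap) ; 0 left.
Total = 24×60 + 9×140 + 17×30 + 8×100 + 20×170 + 30×190 + 3×30 + 27×180 = 18060.

18060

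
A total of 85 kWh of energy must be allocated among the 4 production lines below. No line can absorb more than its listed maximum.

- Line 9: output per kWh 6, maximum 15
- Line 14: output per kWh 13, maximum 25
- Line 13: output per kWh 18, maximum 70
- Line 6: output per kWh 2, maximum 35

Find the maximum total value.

1455

Highest output per kWh first: Line 13 18 > Line 14 13 > Line 9 6 > Line 6 2.
Line 13 takes 70 to reach its cap of 70 → 15 left.
Only 15 left; Line 14 takes them to reach 15.
Total = 13×15 + 18×70 = 1455.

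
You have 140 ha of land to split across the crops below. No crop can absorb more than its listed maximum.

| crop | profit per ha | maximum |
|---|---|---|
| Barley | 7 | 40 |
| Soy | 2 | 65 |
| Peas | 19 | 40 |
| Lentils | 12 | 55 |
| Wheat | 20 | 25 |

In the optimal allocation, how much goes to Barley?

20

Order the crops by profit per ha: Wheat 20 > Peas 19 > Lentils 12 > Barley 7 > Soy 2.
Give Wheat 25 to hit its cap of 25 — 115 left.
Give Peas 40 to hit its cap of 40 — 75 left.
Give Lentils 55 to hit its cap of 55 — 20 left.
Barley: +20 (room for 40) → 20. Pool exhausted.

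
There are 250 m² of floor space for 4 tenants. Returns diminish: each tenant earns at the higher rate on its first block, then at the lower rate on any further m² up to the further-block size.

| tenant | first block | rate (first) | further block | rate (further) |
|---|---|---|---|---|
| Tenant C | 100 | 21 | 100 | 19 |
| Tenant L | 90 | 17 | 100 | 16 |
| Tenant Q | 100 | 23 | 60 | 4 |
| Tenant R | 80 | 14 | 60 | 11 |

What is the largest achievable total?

Rank every tier by rate: Tenant Q/T1 23 > Tenant C/T1 21 > Tenant C/T2 19 > Tenant L/T1 17 > Tenant L/T2 16 > Tenant R/T1 14 > Tenant R/T2 11 > Tenant Q/T2 4.
Tenant Q T1 at 23: fill all 100 ; 150 left.
Tenant C T1 at 21: fill all 100 ; 50 left.
Tenant C T2 at 19: only 50 left, fill 50.
Total = 23×100 + 21×100 + 19×50 = 5350.

5350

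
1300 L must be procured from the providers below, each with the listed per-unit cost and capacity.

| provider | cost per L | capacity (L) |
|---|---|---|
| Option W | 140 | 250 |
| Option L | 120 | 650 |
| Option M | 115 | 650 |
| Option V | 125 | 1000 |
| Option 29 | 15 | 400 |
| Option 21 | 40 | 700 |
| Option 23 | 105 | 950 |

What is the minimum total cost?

Fill from the cheapest provider first.
Option 29 (15): use full 400 ; 900 L to go.
Option 21 (40): use full 700 ; 200 L to go.
Option 23 at 105: take 200 of its 950 ; requirement met.
Option M, Option L, Option V, Option W: unused.
Cost = 400×15 + 700×40 + 200×105 = 55000.

55000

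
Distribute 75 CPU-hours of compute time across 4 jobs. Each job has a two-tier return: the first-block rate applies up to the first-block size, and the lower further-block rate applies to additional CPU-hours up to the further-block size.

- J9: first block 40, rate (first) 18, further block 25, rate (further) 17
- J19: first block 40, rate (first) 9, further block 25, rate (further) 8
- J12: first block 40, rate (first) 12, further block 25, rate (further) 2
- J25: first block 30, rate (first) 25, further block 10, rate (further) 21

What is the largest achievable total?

1590

Order all 8 blocks by rate: J25/first 25 > J25/second 21 > J9/first 18 > J9/second 17 > J12/first 12 > J19/first 9 > J19/second 8 > J12/second 2.
J25/first (25): +30 → 45 left.
J25/second (21): +10 → 35 left.
35 remain; put them into J9 first at 18.
Total = 25×30 + 21×10 + 18×35 = 1590.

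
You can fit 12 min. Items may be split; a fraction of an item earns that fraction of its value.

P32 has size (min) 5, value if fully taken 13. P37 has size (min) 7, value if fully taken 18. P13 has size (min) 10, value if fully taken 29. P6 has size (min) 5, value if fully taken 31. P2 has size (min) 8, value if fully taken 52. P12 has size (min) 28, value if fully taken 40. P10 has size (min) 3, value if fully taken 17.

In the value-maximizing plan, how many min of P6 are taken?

4

Best value per unit of size first: P2 52/8≈6.5, P6 31/5≈6.2, P10 17/3≈5.67, P13 29/10≈2.9, P32 13/5≈2.6, P37 18/7≈2.57, P12 40/28≈1.43.
Take all of P2 (8 min, value 52) → 4 min left.
Fill the last 4 min with part of P6: 4/5 of it earns 24.8.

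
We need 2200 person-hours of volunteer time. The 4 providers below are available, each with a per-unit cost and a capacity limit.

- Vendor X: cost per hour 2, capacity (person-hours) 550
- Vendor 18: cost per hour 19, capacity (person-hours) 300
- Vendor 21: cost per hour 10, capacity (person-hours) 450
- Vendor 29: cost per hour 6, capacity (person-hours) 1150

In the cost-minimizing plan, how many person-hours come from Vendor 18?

50

Fill from the cheapest provider first.
Vendor X (2): use full 550 ; 1650 person-hours to go.
Vendor 29 at 6: take all 1150 person-hours ; 500 still needed.
Vendor 21 at 10: take all 450 person-hours ; 50 still needed.
Vendor 18 (19): take the remaining 50 ; done.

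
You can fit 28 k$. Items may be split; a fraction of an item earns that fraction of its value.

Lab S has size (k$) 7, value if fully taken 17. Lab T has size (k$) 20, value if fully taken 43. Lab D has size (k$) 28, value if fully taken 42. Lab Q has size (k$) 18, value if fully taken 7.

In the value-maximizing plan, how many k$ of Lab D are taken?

1

Sort by value density: Lab S 17/7≈2.43, Lab T 43/20≈2.15, Lab D 42/28≈1.5, Lab Q 7/18≈0.389.
Lab S: take in full, 7 k$ for value 17 ; 21 left.
Lab T: take in full, 20 k$ for value 43 ; 1 left.
Fill the last 1 k$ with part of Lab D: 1/28 of it earns 1.5.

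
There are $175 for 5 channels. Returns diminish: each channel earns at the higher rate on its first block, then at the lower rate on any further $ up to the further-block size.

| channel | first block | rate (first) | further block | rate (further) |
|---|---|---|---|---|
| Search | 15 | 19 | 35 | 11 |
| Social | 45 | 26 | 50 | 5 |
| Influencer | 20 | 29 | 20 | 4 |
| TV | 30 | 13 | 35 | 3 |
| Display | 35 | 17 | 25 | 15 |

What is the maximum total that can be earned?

Treat each block as its own option and order by rate: Influencer/first 29 > Social/first 26 > Search/first 19 > Display/first 17 > Display/second 15 > TV/first 13 > Search/second 11 > Social/second 5 > Influencer/second 4 > TV/second 3.
Influencer first at 29: fill all 20 → 155 left.
Social/first (26): +45 → 110 left.
Fill Search first block (15 at 19) → 95 left.
Display first at 17: fill all 35 → 60 left.
Fill Display second block (25 at 15) → 35 left.
TV first at 13: fill all 30 → 5 left.
Search second at 11: only 5 left, fill 5.
Total = 29×20 + 26×45 + 19×15 + 17×35 + 15×25 + 13×30 + 11×5 = 3450.

3450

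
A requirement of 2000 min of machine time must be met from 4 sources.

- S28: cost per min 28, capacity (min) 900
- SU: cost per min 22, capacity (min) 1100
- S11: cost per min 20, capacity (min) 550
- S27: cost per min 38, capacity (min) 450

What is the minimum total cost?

Cheapest first:
S11 at 20: take all 550 min → 1450 still needed.
Take 1100 from SU at 22 → need 350 more.
S28 (28): take the remaining 350 → done.
S27: unused.
Cost = 550×20 + 1100×22 + 350×28 = 45000.

45000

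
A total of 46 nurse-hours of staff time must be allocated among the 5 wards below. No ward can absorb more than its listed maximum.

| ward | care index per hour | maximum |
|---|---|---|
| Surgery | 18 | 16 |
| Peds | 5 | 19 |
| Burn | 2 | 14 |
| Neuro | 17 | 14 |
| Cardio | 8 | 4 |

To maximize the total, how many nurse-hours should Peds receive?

12

Highest care index per hour first: Surgery 18 > Neuro 17 > Cardio 8 > Peds 5 > Burn 2.
Give Surgery 16 to hit its cap of 16 → 30 left.
Give Neuro 14 to hit its cap of 14 → 16 left.
Give Cardio 4 to hit its cap of 4 → 12 left.
Only 12 left; Peds takes them to reach 12.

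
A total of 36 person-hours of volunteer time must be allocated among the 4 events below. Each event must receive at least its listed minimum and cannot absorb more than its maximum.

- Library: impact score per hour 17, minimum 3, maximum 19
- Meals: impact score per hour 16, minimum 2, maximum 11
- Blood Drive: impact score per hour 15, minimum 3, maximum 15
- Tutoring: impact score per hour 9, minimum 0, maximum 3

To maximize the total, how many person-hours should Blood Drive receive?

Meeting every minimum uses 3+2+3+0 = 8 person-hours, leaving 28.
Highest impact score per hour first: Library 17 > Meals 16 > Blood Drive 15 > Tutoring 9.
Give Library 16 more to hit its cap of 19 → 12 left.
Meals takes 9 more to reach its cap of 11 → 3 left.
Blood Drive: +3 (room for 12) → 6. Pool exhausted.

6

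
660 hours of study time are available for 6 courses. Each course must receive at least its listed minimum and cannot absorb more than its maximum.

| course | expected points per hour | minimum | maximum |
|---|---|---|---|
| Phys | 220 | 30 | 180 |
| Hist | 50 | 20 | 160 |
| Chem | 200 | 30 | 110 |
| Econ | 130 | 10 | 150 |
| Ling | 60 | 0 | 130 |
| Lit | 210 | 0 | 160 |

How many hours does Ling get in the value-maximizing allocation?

Meeting every minimum uses 30+20+30+10+0+0 = 90 hours, leaving 570.
Highest expected points per hour first: Phys 220 > Lit 210 > Chem 200 > Econ 130 > Ling 60 > Hist 50.
Phys takes 150 more to reach its cap of 180 ; 420 left.
Give Lit 160 more to hit its cap of 160 ; 260 left.
Chem takes 80 more to reach its cap of 110 ; 180 left.
Econ: +140 to 150 (cap) ; 40 left.
Ling: +40 (room for 130) → 40. Pool exhausted.

40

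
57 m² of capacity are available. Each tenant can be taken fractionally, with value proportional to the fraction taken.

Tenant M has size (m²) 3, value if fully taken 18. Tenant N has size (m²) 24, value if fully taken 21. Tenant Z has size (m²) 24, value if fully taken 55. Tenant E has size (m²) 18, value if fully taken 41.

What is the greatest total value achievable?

Rank by value-to-size ratio: Tenant M 18/3≈6, Tenant Z 55/24≈2.29, Tenant E 41/18≈2.28, Tenant N 21/24≈0.875.
Take all of Tenant M (3 m², value 18) → 54 m² left.
Tenant Z: take in full, 24 m² for value 55 → 30 left.
Tenant E: take in full, 18 m² for value 41 → 12 left.
Fill the last 12 m² with part of Tenant N: 12/24 of it earns 10.5.
Total value = 124.5.

124.5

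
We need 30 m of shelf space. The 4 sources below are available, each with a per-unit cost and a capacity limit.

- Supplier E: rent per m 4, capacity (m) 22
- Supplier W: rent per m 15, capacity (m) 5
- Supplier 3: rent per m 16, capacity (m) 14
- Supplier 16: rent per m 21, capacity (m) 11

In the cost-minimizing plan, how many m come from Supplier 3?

Cheapest first:
Supplier E at 4: take all 22 m → 8 still needed.
Supplier W at 15: take all 5 m → 3 still needed.
Supplier 3 (16): take the remaining 3 → done.
Supplier 16: unused.

3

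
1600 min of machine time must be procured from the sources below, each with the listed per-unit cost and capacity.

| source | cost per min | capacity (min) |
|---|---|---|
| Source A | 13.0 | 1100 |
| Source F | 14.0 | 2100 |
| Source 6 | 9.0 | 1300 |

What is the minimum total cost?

Fill from the cheapest source first.
Take 1300 from Source 6 at 9.0 → need 300 more.
Source A at 13.0: take 300 of its 1100 → requirement met.
Source F: unused.
Cost = 1300×9.0 + 300×13.0 = 15600.

15600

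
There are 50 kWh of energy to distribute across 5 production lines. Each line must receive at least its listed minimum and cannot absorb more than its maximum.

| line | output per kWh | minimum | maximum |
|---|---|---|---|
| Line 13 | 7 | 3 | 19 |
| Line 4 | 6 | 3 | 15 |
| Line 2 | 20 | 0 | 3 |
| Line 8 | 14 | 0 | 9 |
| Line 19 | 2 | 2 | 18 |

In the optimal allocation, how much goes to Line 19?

Meeting every minimum uses 3+3+0+0+2 = 8 kWh, leaving 42.
Highest output per kWh first: Line 2 20 > Line 8 14 > Line 13 7 > Line 4 6 > Line 19 2.
Give Line 2 3 more to hit its cap of 3 — 39 left.
Give Line 8 9 more to hit its cap of 9 — 30 left.
Line 13 takes 16 more to reach its cap of 19 — 14 left.
Line 4 takes 12 more to reach its cap of 15 — 2 left.
Only 2 left; Line 19 takes them to reach 4.

4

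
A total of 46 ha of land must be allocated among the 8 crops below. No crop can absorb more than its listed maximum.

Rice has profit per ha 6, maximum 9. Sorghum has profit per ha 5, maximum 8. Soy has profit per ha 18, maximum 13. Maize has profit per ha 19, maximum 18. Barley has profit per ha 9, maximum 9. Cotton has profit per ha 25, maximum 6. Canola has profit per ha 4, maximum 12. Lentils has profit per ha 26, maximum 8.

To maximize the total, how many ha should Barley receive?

Rank by profit per ha: Lentils 26 > Cotton 25 > Maize 19 > Soy 18 > Barley 9 > Rice 6 > Sorghum 5 > Canola 4.
Lentils takes 8 to reach its cap of 8 — 38 left.
Cotton: +6 to 6 (cap) — 32 left.
Maize: +18 to 18 (cap) — 14 left.
Soy: +13 to 13 (cap) — 1 left.
Barley: +1 (room for 9) → 1. Pool exhausted.

1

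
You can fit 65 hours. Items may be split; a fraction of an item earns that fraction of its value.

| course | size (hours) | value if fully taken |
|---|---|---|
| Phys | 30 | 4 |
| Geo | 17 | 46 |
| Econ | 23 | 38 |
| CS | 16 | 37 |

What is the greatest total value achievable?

Sort by value density: Geo 46/17≈2.71, CS 37/16≈2.31, Econ 38/23≈1.65, Phys 4/30≈0.133.
Take all of Geo (17 hours, value 46) — 48 hours left.
Take all of CS (16 hours, value 37) — 32 hours left.
Take all of Econ (23 hours, value 38) — 9 hours left.
Only 9 hours remain; take 9/30 of Phys for value 4×9/30 = 1.2.
Total value = 122.2.

122.2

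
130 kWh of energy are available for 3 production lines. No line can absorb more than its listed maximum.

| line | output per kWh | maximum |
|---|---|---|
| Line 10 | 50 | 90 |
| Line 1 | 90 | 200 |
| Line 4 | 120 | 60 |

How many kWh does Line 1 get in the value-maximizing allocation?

Order the production lines by output per kWh: Line 4 120 > Line 1 90 > Line 10 50.
Give Line 4 60 to hit its cap of 60 ; 70 left.
Line 1 has room for 200 but only 70 remain, so it gets 70.

70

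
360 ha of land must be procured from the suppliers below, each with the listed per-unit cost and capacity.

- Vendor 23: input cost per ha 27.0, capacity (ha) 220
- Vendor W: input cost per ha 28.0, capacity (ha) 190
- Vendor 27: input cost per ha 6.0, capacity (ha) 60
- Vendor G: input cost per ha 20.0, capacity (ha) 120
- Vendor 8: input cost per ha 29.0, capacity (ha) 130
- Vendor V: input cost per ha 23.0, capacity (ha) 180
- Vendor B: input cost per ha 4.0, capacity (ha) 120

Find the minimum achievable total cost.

Cheapest first:
Vendor B at 4.0: take all 120 ha → 240 still needed.
Vendor 27 (6.0): use full 60 → 180 ha to go.
Vendor G (20.0): use full 120 → 60 ha to go.
Take 60 from Vendor V at 23.0 to finish.
Vendor 23, Vendor W, Vendor 8: unused.
Cost = 120×4.0 + 60×6.0 + 120×20.0 + 60×23.0 = 4620.

4620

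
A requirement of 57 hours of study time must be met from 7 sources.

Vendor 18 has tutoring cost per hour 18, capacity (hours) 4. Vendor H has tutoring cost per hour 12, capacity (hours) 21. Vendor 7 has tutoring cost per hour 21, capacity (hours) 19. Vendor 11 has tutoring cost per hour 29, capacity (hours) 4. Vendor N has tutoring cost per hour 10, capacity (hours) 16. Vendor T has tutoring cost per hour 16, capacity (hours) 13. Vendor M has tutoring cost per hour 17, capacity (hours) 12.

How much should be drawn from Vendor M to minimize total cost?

7

Use sources in increasing cost order.
Take 16 from Vendor N at 10 — need 41 more.
Take 21 from Vendor H at 12 — need 20 more.
Vendor T at 16: take all 13 hours — 7 still needed.
Take 7 from Vendor M at 17 to finish.
Vendor 18, Vendor 7, Vendor 11: unused.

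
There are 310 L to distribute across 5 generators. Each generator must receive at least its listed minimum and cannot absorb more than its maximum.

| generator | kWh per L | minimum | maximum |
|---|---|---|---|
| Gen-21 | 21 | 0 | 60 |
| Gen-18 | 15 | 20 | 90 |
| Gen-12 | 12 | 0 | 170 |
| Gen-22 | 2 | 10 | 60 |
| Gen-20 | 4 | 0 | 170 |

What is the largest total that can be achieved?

4430

Meeting every minimum uses 0+20+0+10+0 = 30 L, leaving 280.
Rank by kWh per L: Gen-21 21 > Gen-18 15 > Gen-12 12 > Gen-20 4 > Gen-22 2.
Gen-21 takes 60 more to reach its cap of 60 — 220 left.
Give Gen-18 70 more to hit its cap of 90 — 150 left.
Only 150 left; Gen-12 takes them to reach 150.
Total = 21×60 + 15×90 + 12×150 + 2×10 = 4430.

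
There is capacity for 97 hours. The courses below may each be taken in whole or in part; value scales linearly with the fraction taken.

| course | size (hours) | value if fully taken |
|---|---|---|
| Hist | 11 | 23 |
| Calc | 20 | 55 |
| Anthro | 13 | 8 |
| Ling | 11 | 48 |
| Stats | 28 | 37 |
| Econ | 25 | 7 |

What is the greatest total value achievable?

Rank by value-to-size ratio: Ling 48/11≈4.36, Calc 55/20≈2.75, Hist 23/11≈2.09, Stats 37/28≈1.32, Anthro 8/13≈0.615, Econ 7/25≈0.28.
Take all of Ling (11 hours, value 48) → 86 hours left.
Calc: take in full, 20 hours for value 55 → 66 left.
Take all of Hist (11 hours, value 23) → 55 hours left.
Take all of Stats (28 hours, value 37) → 27 hours left.
Take all of Anthro (13 hours, value 8) → 14 hours left.
Only 14 hours remain; take 14/25 of Econ for value 7×14/25 = 3.92.
Total value = 174.92.

174.92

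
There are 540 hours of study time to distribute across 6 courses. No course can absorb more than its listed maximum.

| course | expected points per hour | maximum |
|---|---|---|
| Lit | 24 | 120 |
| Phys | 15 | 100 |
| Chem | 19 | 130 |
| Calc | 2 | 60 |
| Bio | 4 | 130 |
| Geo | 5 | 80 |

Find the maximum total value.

7690

Rank by expected points per hour: Lit 24 > Chem 19 > Phys 15 > Geo 5 > Bio 4 > Calc 2.
Lit: +120 to 120 (cap) → 420 left.
Chem takes 130 to reach its cap of 130 → 290 left.
Give Phys 100 to hit its cap of 100 → 190 left.
Geo: +80 to 80 (cap) → 110 left.
Bio: +110 (room for 130) → 110. Pool exhausted.
Total = 24×120 + 15×100 + 19×130 + 4×110 + 5×80 = 7690.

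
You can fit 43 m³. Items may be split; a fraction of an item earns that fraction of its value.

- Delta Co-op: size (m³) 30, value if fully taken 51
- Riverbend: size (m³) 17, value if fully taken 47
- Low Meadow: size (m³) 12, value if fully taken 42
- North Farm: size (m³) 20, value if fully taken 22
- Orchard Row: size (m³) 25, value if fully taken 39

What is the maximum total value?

112.8

Sort by value density: Low Meadow 42/12≈3.5, Riverbend 47/17≈2.76, Delta Co-op 51/30≈1.7, Orchard Row 39/25≈1.56, North Farm 22/20≈1.1.
All 12 m³ of Low Meadow fit (value 42) ; 31 remain.
All 17 m³ of Riverbend fit (value 47) ; 14 remain.
Only 14 m³ remain; take 14/30 of Delta Co-op for value 51×14/30 = 23.8.
Total value = 112.8.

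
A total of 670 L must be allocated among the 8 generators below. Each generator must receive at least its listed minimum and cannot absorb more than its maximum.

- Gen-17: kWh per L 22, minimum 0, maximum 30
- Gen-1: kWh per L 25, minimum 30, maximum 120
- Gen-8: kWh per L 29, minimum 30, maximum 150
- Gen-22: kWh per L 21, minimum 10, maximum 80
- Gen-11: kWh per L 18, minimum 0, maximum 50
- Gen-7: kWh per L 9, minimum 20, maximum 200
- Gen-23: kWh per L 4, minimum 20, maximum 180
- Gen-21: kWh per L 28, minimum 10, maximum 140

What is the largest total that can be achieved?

15310

Meeting every minimum uses 0+30+30+10+0+20+20+10 = 120 L, leaving 550.
Highest kWh per L first: Gen-8 29 > Gen-21 28 > Gen-1 25 > Gen-17 22 > Gen-22 21 > Gen-11 18 > Gen-7 9 > Gen-23 4.
Gen-8: +120 to 150 (cap) → 430 left.
Give Gen-21 130 more to hit its cap of 140 → 300 left.
Gen-1 takes 90 more to reach its cap of 120 → 210 left.
Gen-17 takes 30 more to reach its cap of 30 → 180 left.
Give Gen-22 70 more to hit its cap of 80 → 110 left.
Gen-11 takes 50 more to reach its cap of 50 → 60 left.
Gen-7 has room for 180 more but only 60 remain, so it gets 80.
Total = 22×30 + 25×120 + 29×150 + 21×80 + 18×50 + 9×80 + 4×20 + 28×140 = 15310.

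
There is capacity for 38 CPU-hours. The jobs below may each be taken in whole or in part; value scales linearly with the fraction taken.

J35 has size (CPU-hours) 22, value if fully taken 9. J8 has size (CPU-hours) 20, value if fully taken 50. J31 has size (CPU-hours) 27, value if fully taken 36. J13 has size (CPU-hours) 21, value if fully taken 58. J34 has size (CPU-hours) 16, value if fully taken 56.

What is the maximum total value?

Sort by value density: J34 56/16≈3.5, J13 58/21≈2.76, J8 50/20≈2.5, J31 36/27≈1.33, J35 9/22≈0.409.
All 16 CPU-hours of J34 fit (value 56) ; 22 remain.
All 21 CPU-hours of J13 fit (value 58) ; 1 remain.
1 CPU-hours left: a 1/20 share of J8 gives 50×1/20 = 2.5.
Total value = 116.5.

116.5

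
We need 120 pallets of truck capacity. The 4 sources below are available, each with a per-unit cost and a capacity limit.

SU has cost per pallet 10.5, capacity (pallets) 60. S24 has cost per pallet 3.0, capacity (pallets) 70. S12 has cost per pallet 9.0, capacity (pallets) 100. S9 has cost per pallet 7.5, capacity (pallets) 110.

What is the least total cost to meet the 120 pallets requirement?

585

Cheapest first:
S24 (3.0): use full 70 ; 50 pallets to go.
S9 (7.5): take the remaining 50 ; done.
S12, SU: unused.
Cost = 70×3.0 + 50×7.5 = 585.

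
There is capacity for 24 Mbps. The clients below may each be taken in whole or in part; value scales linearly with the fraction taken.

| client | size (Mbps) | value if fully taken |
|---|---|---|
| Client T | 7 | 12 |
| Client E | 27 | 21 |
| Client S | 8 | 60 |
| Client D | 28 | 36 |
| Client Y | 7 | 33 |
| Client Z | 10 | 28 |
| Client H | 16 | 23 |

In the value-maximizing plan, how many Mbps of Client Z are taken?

9

Best value per unit of size first: Client S 60/8≈7.5, Client Y 33/7≈4.71, Client Z 28/10≈2.8, Client T 12/7≈1.71, Client H 23/16≈1.44, Client D 36/28≈1.29, Client E 21/27≈0.778.
Take all of Client S (8 Mbps, value 60) ; 16 Mbps left.
Client Y: take in full, 7 Mbps for value 33 ; 9 left.
9 Mbps left: a 9/10 share of Client Z gives 28×9/10 = 25.2.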